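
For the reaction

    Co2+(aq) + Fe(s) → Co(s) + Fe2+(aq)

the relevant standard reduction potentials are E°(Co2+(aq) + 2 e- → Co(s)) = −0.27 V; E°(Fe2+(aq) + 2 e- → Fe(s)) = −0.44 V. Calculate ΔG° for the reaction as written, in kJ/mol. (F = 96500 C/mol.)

In the reaction as written Co2+(aq) is reduced, so the Co²⁺/Co couple is the cathode and Fe²⁺/Fe is the anode.
E°cell = −0.27 − (−0.44) = +0.17 V; balancing electrons gives n = 2.
ΔG° = −nFE°cell = −(2)(96500)(+0.17) J/mol = −32.8 kJ/mol.

−32.8 kJ/mol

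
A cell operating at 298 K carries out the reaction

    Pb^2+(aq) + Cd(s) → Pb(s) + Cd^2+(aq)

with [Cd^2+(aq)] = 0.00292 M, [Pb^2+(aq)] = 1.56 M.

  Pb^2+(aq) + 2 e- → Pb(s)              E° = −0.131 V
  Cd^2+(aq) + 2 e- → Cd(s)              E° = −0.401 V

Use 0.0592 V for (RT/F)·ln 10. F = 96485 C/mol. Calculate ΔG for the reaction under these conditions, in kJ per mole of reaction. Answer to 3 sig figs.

The standard cell potential is −0.131 − (−0.401) = +0.270 V, with n = 2 electrons in the balanced equation.
Q = [Cd^2+(aq)] / [Pb^2+(aq)] = 0.00187, so log Q = −2.728 and E = +0.270 − (0.0592/2)(−2.728) = +0.3507 V.
Then ΔG = −nFE = −2 × 96485 × +0.3507 J/mol = −67.7 kJ/mol.

−67.7 kJ/mol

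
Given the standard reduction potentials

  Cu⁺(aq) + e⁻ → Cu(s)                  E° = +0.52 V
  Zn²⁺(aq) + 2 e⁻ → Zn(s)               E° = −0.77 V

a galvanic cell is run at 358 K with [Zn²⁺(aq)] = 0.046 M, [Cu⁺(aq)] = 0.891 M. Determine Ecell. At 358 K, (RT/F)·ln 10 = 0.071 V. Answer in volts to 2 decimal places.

Cu⁺/Cu is reduced (cathode, E° = +0.52 V) and Zn²⁺/Zn is oxidized (anode).
E°cell = E°cat − E°an = +0.52 − (−0.77) = +1.29 V; n = 2.
The balanced reaction is 2 Cu⁺(aq) + Zn(s) → 2 Cu(s) + Zn²⁺(aq), so Q = [Zn²⁺(aq)] / [Cu⁺(aq)]^2 = 0.0579 and log Q = −1.237.
By the Nernst equation, E = +1.29 − (0.071/2)·(−1.237) = +1.33 V.

+1.33 V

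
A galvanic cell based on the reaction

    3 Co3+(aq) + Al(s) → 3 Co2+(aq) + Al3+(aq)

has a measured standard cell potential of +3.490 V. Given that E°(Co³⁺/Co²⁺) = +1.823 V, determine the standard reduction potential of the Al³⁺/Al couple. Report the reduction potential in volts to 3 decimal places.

−1.667 V

In the reaction as written the Co³⁺/Co²⁺ couple is reduced (cathode) and Al³⁺/Al is oxidized (anode), so E°cell = E°(Co³⁺/Co²⁺) − E°(Al³⁺/Al).
E°(Al³⁺/Al) = E°(cathode) − E°cell = +1.823 − (+3.490) = −1.667 V.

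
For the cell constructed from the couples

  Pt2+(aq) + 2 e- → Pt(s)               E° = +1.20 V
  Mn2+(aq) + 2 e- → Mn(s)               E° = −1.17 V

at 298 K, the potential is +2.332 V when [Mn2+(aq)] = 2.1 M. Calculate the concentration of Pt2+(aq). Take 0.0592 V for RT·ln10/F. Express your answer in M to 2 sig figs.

0.11 M

The Pt²⁺/Pt couple has the larger reduction potential, so it is the cathode: E°cell = +1.20 − (−1.17) = +2.37 V and n = 2.
From the Nernst equation, log Q = n(E° − E)/0.0592 = 2·(+2.37 − (+2.332))/0.0592 = 1.284.
Balancing electrons gives Pt2+(aq) + Mn(s) → Pt(s) + Mn2+(aq); thus Q = [Mn2+(aq)] / [Pt2+(aq)].
Substituting the known concentrations and solving, log [Pt2+(aq)] = −0.962 and [Pt2+(aq)] = 0.11 M.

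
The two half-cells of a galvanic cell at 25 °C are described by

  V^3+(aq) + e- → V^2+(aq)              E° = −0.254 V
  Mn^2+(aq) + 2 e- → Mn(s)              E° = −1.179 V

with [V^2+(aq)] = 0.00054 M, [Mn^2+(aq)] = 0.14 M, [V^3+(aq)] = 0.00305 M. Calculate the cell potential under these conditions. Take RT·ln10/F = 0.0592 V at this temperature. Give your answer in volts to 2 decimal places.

V³⁺/V²⁺ is reduced (cathode, E° = −0.254 V) and Mn²⁺/Mn is oxidized (anode).
E°cell = −0.254 − (−1.179) = +0.925 V, with n = 2 electrons transferred.
For the overall reaction 2 V^3+(aq) + Mn(s) → 2 V^2+(aq) + Mn^2+(aq), Q = ([V^2+(aq)]^2·[Mn^2+(aq)]) / [V^3+(aq)]^2 = 0.00439, giving log Q = −2.358.
Applying E = E° − (RT ln10/nF)·log Q gives +0.925 − (0.0592/2)(−2.358) = +0.99 V.

+0.99 V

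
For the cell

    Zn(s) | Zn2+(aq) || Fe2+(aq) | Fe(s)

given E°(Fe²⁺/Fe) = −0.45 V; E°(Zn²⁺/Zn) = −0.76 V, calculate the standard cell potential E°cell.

By convention the left-hand electrode in cell notation is the anode (oxidation) and the right-hand electrode is the cathode (reduction).
E°cell = E°(right) − E°(left) = −0.45 − (−0.76) = +0.31 V.

+0.31 V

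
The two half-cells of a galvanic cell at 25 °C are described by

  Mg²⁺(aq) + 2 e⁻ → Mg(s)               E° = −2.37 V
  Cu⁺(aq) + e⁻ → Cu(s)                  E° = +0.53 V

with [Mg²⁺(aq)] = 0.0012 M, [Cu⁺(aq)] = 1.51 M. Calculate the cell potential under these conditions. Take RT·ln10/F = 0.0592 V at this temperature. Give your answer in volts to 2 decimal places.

+3.00 V

Cu⁺/Cu is reduced (cathode, E° = +0.53 V) and Mg²⁺/Mg is oxidized (anode).
E°cell = +0.53 − (−2.37) = +2.90 V, with n = 2 electrons transferred.
The balanced reaction is 2 Cu⁺(aq) + Mg(s) → 2 Cu(s) + Mg²⁺(aq), so Q = [Mg²⁺(aq)] / [Cu⁺(aq)]^2 = 0.000526 and log Q = −3.279.
Applying E = E° − (RT ln10/nF)·log Q gives +2.90 − (0.0592/2)(−3.279) = +3.00 V.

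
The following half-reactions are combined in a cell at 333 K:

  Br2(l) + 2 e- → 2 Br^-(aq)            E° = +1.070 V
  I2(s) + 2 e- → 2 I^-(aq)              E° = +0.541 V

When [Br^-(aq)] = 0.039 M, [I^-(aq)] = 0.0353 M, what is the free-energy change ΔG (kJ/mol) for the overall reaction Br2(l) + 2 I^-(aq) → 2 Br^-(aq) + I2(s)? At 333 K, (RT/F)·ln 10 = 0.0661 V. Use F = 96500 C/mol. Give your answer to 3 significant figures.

With Br₂/Br⁻ reduced at the cathode, E°cell = +1.070 − (+0.541) = +0.529 V and n = 2.
The reaction quotient is [Br^-(aq)]^2 / [I^-(aq)]^2 = 1.22; by Nernst, E = +0.529 − (0.0661/2)(0.087) = +0.5261 V.
Then ΔG = −nFE = −2 × 96500 × +0.5261 J/mol = −102 kJ/mol.

−102 kJ/mol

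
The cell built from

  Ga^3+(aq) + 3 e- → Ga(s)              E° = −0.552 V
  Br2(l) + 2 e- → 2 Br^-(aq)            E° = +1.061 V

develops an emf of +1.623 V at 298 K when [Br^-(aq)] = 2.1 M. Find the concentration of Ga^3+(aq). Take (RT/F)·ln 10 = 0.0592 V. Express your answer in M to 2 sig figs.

0.034 M

With Br₂/Br⁻ at the cathode and Ga³⁺/Ga at the anode, E°cell = +1.061 − (−0.552) = +1.613 V (n = 6).
Since E = E° − (0.0592/n)·log Q, log Q = n(E° − E)/0.0592 = −1.014.
For 3 Br2(l) + 2 Ga(s) → 6 Br^-(aq) + 2 Ga^3+(aq), the reaction quotient is Q = [Br^-(aq)]^6·[Ga^3+(aq)]^2.
Isolating [Ga^3+(aq)] in Q = 10^{−1.014} yields log [Ga^3+(aq)] = −1.474, i.e. 0.034 M.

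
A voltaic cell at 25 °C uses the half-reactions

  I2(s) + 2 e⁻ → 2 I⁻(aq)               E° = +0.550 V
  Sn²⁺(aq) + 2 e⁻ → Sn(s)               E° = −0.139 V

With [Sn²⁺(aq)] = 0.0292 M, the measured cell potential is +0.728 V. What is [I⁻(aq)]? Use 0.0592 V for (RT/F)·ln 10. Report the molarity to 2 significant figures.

1.3 M

I₂/I⁻ is the cathode (higher E°); E°cell = +0.550 − (−0.139) = +0.689 V with n = 2.
Rearranging E = E° − (0.0592/n)·log Q gives log Q = 2(+0.689 − (+0.728))/0.0592 = −1.318.
For I2(s) + Sn(s) → 2 I⁻(aq) + Sn²⁺(aq), the reaction quotient is Q = [I⁻(aq)]^2·[Sn²⁺(aq)].
Solving for the unknown gives log [I⁻(aq)] = 0.108, so [I⁻(aq)] ≈ 1.3 M.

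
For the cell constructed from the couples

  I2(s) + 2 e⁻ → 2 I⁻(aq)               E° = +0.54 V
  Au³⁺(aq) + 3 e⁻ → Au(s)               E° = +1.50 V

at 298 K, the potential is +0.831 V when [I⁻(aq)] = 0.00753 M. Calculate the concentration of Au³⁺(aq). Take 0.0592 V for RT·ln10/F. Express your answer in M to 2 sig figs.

0.68 M

With Au³⁺/Au at the cathode and I₂/I⁻ at the anode, E°cell = +1.50 − (+0.54) = +0.96 V (n = 6).
Since E = E° − (0.0592/n)·log Q, log Q = n(E° − E)/0.0592 = 13.074.
For 2 Au³⁺(aq) + 6 I⁻(aq) → 2 Au(s) + 3 I2(s), the reaction quotient is Q = 1 / ([Au³⁺(aq)]^2·[I⁻(aq)]^6).
Isolating [Au³⁺(aq)] in Q = 10^{13.074} yields log [Au³⁺(aq)] = −0.167, i.e. 0.68 M.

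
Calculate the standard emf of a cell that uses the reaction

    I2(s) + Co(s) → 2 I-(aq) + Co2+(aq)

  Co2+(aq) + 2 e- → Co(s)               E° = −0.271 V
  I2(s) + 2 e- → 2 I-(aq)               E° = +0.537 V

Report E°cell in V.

In the reaction as written, I2(s) is reduced (cathode) and Co2+(aq) is produced by oxidation at the anode.
E°cell = E°(cathode) − E°(anode) = +0.537 − (−0.271) = +0.808 V.

+0.808 V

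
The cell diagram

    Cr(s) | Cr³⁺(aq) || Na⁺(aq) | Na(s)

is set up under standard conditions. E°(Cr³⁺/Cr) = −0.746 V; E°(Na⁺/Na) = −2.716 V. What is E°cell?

−1.970 V

By convention the left-hand electrode in cell notation is the anode (oxidation) and the right-hand electrode is the cathode (reduction).
E°cell = E°(right) − E°(left) = −2.716 − (−0.746) = −1.970 V.
The negative sign shows that, as written, the cell would require an external voltage to drive the reaction.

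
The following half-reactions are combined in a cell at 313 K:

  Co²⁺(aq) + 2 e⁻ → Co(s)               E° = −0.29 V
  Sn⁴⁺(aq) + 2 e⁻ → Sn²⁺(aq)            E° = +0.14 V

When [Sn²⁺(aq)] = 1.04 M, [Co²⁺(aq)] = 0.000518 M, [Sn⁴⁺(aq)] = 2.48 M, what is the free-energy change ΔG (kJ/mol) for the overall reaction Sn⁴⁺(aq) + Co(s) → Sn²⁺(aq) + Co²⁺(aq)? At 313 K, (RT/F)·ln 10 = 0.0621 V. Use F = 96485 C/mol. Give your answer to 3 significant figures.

−105 kJ/mol

E°cell = +0.14 − (−0.29) = +0.43 V; the balanced reaction transfers n = 2 electrons.
The reaction quotient is ([Sn²⁺(aq)]·[Co²⁺(aq)]) / [Sn⁴⁺(aq)] = 0.000217; by Nernst, E = +0.43 − (0.0621/2)(−3.663) = +0.5437 V.
ΔG = −nFE = −(2)(96485)(+0.5437) J/mol = −105 kJ/mol.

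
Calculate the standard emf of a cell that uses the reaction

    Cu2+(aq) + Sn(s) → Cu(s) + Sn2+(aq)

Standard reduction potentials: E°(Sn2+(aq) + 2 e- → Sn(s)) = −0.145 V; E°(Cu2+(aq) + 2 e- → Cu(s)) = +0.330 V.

In the reaction as written, Cu2+(aq) is reduced (cathode) and Sn2+(aq) is produced by oxidation at the anode.
E°cell = E°(cathode) − E°(anode) = +0.330 − (−0.145) = +0.475 V.

+0.475 V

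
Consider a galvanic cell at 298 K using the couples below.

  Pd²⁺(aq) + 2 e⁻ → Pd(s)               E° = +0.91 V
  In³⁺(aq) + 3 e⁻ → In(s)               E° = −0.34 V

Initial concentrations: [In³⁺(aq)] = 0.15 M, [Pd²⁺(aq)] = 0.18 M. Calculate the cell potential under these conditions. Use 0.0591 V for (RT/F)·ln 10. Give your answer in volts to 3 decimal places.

+1.244 V

Pd²⁺/Pd is reduced (cathode, E° = +0.91 V) and In³⁺/In is oxidized (anode).
The standard potential is +0.91 − (−0.34) = +1.25 V and the balanced reaction transfers n = 6 electrons.
The balanced reaction is 3 Pd²⁺(aq) + 2 In(s) → 3 Pd(s) + 2 In³⁺(aq), so Q = [In³⁺(aq)]^2 / [Pd²⁺(aq)]^3 = 3.86 and log Q = 0.586.
By the Nernst equation, E = +1.25 − (0.0591/6)·(0.586) = +1.244 V.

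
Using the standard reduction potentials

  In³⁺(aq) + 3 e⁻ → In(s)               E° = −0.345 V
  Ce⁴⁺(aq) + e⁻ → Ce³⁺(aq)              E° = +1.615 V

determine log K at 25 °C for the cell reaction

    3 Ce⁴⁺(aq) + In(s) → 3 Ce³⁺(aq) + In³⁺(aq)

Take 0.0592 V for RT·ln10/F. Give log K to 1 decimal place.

The Ce⁴⁺/Ce³⁺ couple is reduced (cathode); E°cell = +1.615 − (−0.345) = +1.960 V with n = 3.
At equilibrium E = 0, so log K = nE°cell / 0.0592 = (3)(+1.960) / 0.0592 = 99.3.

log K = 99.3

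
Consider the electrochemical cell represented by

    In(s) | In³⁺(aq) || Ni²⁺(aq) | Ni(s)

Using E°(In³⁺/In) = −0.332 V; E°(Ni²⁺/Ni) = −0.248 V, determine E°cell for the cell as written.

+0.084 V

By convention the left-hand electrode in cell notation is the anode (oxidation) and the right-hand electrode is the cathode (reduction).
E°cell = E°(right) − E°(left) = −0.248 − (−0.332) = +0.084 V.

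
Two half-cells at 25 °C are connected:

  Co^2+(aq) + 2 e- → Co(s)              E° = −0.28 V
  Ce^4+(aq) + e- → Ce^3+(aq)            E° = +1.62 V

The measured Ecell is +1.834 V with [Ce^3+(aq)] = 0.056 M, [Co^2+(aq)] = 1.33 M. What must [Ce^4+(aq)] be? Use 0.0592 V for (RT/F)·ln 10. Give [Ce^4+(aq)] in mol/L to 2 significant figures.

The Ce⁴⁺/Ce³⁺ couple has the larger reduction potential, so it is the cathode: E°cell = +1.62 − (−0.28) = +1.90 V and n = 2.
Rearranging E = E° − (0.0592/n)·log Q gives log Q = 2(+1.90 − (+1.834))/0.0592 = 2.230.
For 2 Ce^4+(aq) + Co(s) → 2 Ce^3+(aq) + Co^2+(aq), the reaction quotient is Q = ([Ce^3+(aq)]^2·[Co^2+(aq)]) / [Ce^4+(aq)]^2.
Substituting the known concentrations and solving, log [Ce^4+(aq)] = −2.305 and [Ce^4+(aq)] = 0.0050 M.

0.0050 M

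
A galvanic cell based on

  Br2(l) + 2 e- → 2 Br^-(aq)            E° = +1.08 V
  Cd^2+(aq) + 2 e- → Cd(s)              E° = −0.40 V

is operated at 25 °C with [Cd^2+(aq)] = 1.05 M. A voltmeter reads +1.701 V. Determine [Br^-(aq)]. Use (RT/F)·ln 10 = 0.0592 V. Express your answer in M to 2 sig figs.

Br₂/Br⁻ is the cathode (higher E°); E°cell = +1.08 − (−0.40) = +1.48 V with n = 2.
Rearranging E = E° − (0.0592/n)·log Q gives log Q = 2(+1.48 − (+1.701))/0.0592 = −7.466.
The balanced reaction is Br2(l) + Cd(s) → 2 Br^-(aq) + Cd^2+(aq), so Q = [Br^-(aq)]^2·[Cd^2+(aq)].
Isolating [Br^-(aq)] in Q = 10^{−7.466} yields log [Br^-(aq)] = −3.744, i.e. 0.00018 M.

0.00018 M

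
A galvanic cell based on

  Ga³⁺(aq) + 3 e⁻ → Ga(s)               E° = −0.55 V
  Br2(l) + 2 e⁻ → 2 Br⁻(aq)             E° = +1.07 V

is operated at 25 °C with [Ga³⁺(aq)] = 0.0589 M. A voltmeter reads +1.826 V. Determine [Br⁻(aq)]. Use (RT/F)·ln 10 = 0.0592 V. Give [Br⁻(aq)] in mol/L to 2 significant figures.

Br₂/Br⁻ is the cathode (higher E°); E°cell = +1.07 − (−0.55) = +1.62 V with n = 6.
Since E = E° − (0.0592/n)·log Q, log Q = n(E° − E)/0.0592 = −20.878.
Balancing electrons gives 3 Br2(l) + 2 Ga(s) → 6 Br⁻(aq) + 2 Ga³⁺(aq); thus Q = [Br⁻(aq)]^6·[Ga³⁺(aq)]^2.
Solving for the unknown gives log [Br⁻(aq)] = −3.070, so [Br⁻(aq)] ≈ 0.00085 M.

0.00085 M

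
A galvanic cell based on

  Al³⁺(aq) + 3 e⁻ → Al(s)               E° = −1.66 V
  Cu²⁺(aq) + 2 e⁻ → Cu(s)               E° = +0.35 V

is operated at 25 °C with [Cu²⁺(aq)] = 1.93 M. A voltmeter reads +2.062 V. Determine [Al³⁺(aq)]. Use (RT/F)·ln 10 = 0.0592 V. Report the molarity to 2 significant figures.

0.0062 M

The Cu²⁺/Cu couple has the larger reduction potential, so it is the cathode: E°cell = +0.35 − (−1.66) = +2.01 V and n = 6.
Rearranging E = E° − (0.0592/n)·log Q gives log Q = 6(+2.01 − (+2.062))/0.0592 = −5.270.
The balanced reaction is 3 Cu²⁺(aq) + 2 Al(s) → 3 Cu(s) + 2 Al³⁺(aq), so Q = [Al³⁺(aq)]^2 / [Cu²⁺(aq)]^3.
Isolating [Al³⁺(aq)] in Q = 10^{−5.270} yields log [Al³⁺(aq)] = −2.207, i.e. 0.0062 M.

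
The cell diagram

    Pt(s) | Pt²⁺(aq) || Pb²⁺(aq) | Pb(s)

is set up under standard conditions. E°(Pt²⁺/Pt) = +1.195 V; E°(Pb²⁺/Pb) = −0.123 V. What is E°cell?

By convention the left-hand electrode in cell notation is the anode (oxidation) and the right-hand electrode is the cathode (reduction).
E°cell = E°(right) − E°(left) = −0.123 − (+1.195) = −1.318 V.
The negative sign shows that, as written, the cell would require an external voltage to drive the reaction.

−1.318 V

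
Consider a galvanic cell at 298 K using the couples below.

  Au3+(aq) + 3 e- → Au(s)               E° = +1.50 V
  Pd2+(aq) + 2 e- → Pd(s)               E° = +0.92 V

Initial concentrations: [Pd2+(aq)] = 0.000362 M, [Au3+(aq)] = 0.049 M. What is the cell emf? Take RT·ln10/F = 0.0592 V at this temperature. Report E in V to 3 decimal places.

+0.656 V

The Au³⁺/Au couple has the more positive E°, so it is the cathode; Pd²⁺/Pd is the anode.
E°cell = E°cat − E°an = +1.50 − (+0.92) = +0.58 V; n = 6.
For the overall reaction 2 Au3+(aq) + 3 Pd(s) → 2 Au(s) + 3 Pd2+(aq), Q = [Pd2+(aq)]^3 / [Au3+(aq)]^2 = 1.98×10^−8, giving log Q = −7.704.
By the Nernst equation, E = +0.58 − (0.0592/6)·(−7.704) = +0.656 V.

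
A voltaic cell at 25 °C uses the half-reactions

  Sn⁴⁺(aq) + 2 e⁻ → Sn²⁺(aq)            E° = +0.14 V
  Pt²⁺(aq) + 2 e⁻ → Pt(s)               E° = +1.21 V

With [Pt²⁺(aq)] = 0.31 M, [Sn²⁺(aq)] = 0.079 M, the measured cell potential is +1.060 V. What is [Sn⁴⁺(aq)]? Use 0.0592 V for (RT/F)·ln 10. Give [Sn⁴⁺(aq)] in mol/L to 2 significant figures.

0.053 M

The Pt²⁺/Pt couple has the larger reduction potential, so it is the cathode: E°cell = +1.21 − (+0.14) = +1.07 V and n = 2.
Since E = E° − (0.0592/n)·log Q, log Q = n(E° − E)/0.0592 = 0.338.
The balanced reaction is Pt²⁺(aq) + Sn²⁺(aq) → Pt(s) + Sn⁴⁺(aq), so Q = [Sn⁴⁺(aq)] / ([Pt²⁺(aq)]·[Sn²⁺(aq)]).
Solving for the unknown gives log [Sn⁴⁺(aq)] = −1.273, so [Sn⁴⁺(aq)] ≈ 0.053 M.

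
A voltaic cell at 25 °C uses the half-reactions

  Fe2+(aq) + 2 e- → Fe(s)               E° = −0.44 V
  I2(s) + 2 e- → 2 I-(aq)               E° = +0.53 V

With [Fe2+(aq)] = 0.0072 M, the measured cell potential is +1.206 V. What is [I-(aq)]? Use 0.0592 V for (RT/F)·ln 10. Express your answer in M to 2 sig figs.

The I₂/I⁻ couple has the larger reduction potential, so it is the cathode: E°cell = +0.53 − (−0.44) = +0.97 V and n = 2.
Since E = E° − (0.0592/n)·log Q, log Q = n(E° − E)/0.0592 = −7.973.
Balancing electrons gives I2(s) + Fe(s) → 2 I-(aq) + Fe2+(aq); thus Q = [I-(aq)]^2·[Fe2+(aq)].
Substituting the known concentrations and solving, log [I-(aq)] = −2.915 and [I-(aq)] = 0.0012 M.

0.0012 M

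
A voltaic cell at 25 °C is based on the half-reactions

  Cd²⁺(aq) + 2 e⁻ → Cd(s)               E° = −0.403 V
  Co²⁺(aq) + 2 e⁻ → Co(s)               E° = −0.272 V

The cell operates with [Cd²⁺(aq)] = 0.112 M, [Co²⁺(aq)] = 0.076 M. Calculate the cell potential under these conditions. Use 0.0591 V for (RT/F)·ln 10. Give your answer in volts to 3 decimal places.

+0.126 V

The Co²⁺/Co couple has the more positive E°, so it is the cathode; Cd²⁺/Cd is the anode.
The standard potential is −0.272 − (−0.403) = +0.131 V and the balanced reaction transfers n = 2 electrons.
The balanced reaction is Co²⁺(aq) + Cd(s) → Co(s) + Cd²⁺(aq), so Q = [Cd²⁺(aq)] / [Co²⁺(aq)] = 1.47 and log Q = 0.168.
By the Nernst equation, E = +0.131 − (0.0591/2)·(0.168) = +0.126 V.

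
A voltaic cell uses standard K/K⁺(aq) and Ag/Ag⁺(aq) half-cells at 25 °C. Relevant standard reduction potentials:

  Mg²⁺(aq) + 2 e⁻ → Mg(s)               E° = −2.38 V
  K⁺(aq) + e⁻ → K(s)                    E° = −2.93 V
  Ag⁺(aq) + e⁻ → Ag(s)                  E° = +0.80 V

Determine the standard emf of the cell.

+3.73 V

Of the two couples in this cell, the one with the more positive reduction potential is reduced at the cathode: here that is Ag⁺/Ag (+0.80 V); K⁺/K (−2.93 V) is the anode.
E°cell = E°(cathode) − E°(anode) = +0.80 − (−2.93) = +3.73 V.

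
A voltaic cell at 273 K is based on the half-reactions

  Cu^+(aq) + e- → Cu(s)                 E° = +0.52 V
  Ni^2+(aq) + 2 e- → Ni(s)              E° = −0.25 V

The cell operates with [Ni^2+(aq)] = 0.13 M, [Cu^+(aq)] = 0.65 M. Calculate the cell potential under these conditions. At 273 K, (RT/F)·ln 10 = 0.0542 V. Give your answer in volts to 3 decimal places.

+0.784 V

Since E°(Cu⁺/Cu) > E°(Ni²⁺/Ni), Cu⁺/Cu serves as the cathode.
The standard potential is +0.52 − (−0.25) = +0.77 V and the balanced reaction transfers n = 2 electrons.
Balancing gives 2 Cu^+(aq) + Ni(s) → 2 Cu(s) + Ni^2+(aq); hence Q = [Ni^2+(aq)] / [Cu^+(aq)]^2 = 0.308 (log Q = −0.512).
E = E° − (0.0542/n)·log Q = +0.77 − (0.0542/2)(−0.512) = +0.784 V.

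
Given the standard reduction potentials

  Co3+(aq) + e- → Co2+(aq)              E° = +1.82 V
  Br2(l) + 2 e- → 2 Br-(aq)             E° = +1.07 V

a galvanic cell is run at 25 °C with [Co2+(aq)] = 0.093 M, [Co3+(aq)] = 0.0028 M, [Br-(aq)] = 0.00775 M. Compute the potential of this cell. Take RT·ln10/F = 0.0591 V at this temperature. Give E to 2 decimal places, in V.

Co³⁺/Co²⁺ is reduced (cathode, E° = +1.82 V) and Br₂/Br⁻ is oxidized (anode).
E°cell = +1.82 − (+1.07) = +0.75 V, with n = 2 electrons transferred.
The balanced reaction is 2 Co3+(aq) + 2 Br-(aq) → 2 Co2+(aq) + Br2(l), so Q = [Co2+(aq)]^2 / ([Co3+(aq)]^2·[Br-(aq)]^2) = 1.84×10^7 and log Q = 7.264.
E = E° − (0.0591/n)·log Q = +0.75 − (0.0591/2)(7.264) = +0.54 V.

+0.54 V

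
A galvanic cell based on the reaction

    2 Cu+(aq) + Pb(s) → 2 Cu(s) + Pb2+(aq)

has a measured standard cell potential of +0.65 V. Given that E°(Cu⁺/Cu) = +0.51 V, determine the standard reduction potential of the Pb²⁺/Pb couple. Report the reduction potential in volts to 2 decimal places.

In the reaction as written the Cu⁺/Cu couple is reduced (cathode) and Pb²⁺/Pb is oxidized (anode), so E°cell = E°(Cu⁺/Cu) − E°(Pb²⁺/Pb).
E°(Pb²⁺/Pb) = E°(cathode) − E°cell = +0.51 − (+0.65) = −0.14 V.

−0.14 V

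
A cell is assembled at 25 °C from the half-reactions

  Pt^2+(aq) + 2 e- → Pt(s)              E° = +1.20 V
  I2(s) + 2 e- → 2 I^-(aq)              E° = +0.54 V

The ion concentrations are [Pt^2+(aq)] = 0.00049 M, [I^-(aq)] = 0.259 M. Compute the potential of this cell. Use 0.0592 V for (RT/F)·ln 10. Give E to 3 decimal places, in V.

The Pt²⁺/Pt couple has the more positive E°, so it is the cathode; I₂/I⁻ is the anode.
The standard potential is +1.20 − (+0.54) = +0.66 V and the balanced reaction transfers n = 2 electrons.
Balancing gives Pt^2+(aq) + 2 I^-(aq) → Pt(s) + I2(s); hence Q = 1 / ([Pt^2+(aq)]·[I^-(aq)]^2) = 3.04×10^4 (log Q = 4.483).
Applying E = E° − (RT ln10/nF)·log Q gives +0.66 − (0.0592/2)(4.483) = +0.527 V.

+0.527 V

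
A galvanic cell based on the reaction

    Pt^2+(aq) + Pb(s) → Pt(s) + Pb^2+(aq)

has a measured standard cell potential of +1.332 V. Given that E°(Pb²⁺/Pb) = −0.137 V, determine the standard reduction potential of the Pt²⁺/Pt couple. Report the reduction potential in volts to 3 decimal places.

In the reaction as written the Pt²⁺/Pt couple is reduced (cathode) and Pb²⁺/Pb is oxidized (anode), so E°cell = E°(Pt²⁺/Pt) − E°(Pb²⁺/Pb).
E°(Pt²⁺/Pt) = E°cell + E°(anode) = +1.332 + (−0.137) = +1.195 V.

+1.195 V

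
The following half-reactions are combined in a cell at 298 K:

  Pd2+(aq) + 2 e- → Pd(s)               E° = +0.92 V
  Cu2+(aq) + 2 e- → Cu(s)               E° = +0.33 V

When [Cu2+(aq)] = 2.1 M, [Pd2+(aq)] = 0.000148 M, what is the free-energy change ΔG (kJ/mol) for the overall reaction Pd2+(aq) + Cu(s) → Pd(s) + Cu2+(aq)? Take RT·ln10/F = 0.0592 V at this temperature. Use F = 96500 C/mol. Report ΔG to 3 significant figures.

−90.2 kJ/mol

The standard cell potential is +0.92 − (+0.33) = +0.59 V, with n = 2 electrons in the balanced equation.
The reaction quotient is [Cu2+(aq)] / [Pd2+(aq)] = 1.42×10^4; by Nernst, E = +0.59 − (0.0592/2)(4.152) = +0.4671 V.
ΔG = −nFE = −(2)(96500)(+0.4671) J/mol = −90.2 kJ/mol.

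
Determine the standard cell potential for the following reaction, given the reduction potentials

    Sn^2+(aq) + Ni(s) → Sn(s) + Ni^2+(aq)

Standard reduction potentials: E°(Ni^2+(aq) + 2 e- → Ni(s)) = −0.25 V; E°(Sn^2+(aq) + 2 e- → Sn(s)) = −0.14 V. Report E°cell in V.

+0.11 V

In the reaction as written, Sn^2+(aq) is reduced (cathode) and Ni^2+(aq) is produced by oxidation at the anode.
E°cell = E°(cathode) − E°(anode) = −0.14 − (−0.25) = +0.11 V.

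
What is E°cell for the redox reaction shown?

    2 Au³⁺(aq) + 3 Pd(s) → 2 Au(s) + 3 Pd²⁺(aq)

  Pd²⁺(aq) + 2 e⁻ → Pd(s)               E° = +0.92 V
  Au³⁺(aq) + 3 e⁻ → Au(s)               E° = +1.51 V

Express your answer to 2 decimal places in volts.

Au³⁺(aq) gains electrons, so the Au³⁺/Au couple is the cathode; the Pd²⁺/Pd couple is the anode.
E°cell = E°(cathode) − E°(anode) = +1.51 − (+0.92) = +0.59 V.
The positive value indicates the reaction is spontaneous as written.

+0.59 V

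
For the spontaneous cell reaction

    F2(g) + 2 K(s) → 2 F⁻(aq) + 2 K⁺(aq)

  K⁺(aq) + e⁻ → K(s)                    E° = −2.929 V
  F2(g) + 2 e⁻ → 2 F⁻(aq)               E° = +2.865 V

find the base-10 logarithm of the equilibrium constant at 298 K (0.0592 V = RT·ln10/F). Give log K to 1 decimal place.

The F₂/F⁻ couple is reduced (cathode); E°cell = +2.865 − (−2.929) = +5.794 V with n = 2.
At equilibrium E = 0, so log K = nE°cell / 0.0592 = (2)(+5.794) / 0.0592 = 195.7.

log K = 195.7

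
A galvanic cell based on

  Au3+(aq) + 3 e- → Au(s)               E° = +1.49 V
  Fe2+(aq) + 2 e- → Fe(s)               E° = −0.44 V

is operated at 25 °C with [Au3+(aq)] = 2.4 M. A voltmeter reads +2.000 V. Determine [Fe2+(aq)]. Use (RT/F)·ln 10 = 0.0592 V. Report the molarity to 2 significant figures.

0.0077 M

With Au³⁺/Au at the cathode and Fe²⁺/Fe at the anode, E°cell = +1.49 − (−0.44) = +1.93 V (n = 6).
From the Nernst equation, log Q = n(E° − E)/0.0592 = 6·(+1.93 − (+2.000))/0.0592 = −7.095.
Balancing electrons gives 2 Au3+(aq) + 3 Fe(s) → 2 Au(s) + 3 Fe2+(aq); thus Q = [Fe2+(aq)]^3 / [Au3+(aq)]^2.
Substituting the known concentrations and solving, log [Fe2+(aq)] = −2.112 and [Fe2+(aq)] = 0.0077 M.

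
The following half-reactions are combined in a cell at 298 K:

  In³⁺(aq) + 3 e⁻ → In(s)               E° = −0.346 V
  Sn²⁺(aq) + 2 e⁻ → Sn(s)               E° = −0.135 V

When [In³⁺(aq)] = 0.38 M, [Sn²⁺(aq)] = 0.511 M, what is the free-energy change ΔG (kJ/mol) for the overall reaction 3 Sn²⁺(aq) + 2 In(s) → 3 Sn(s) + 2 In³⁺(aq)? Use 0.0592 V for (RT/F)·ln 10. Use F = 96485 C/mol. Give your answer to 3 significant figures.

−122 kJ/mol

The standard cell potential is −0.135 − (−0.346) = +0.211 V, with n = 6 electrons in the balanced equation.
Here Q = [In³⁺(aq)]^2 / [Sn²⁺(aq)]^3 = 1.08 (log Q = 0.034), giving E = +0.211 − (0.0592/6)·(0.034) = +0.2107 V.
ΔG = −nFE = −(6)(96485)(+0.2107) J/mol = −122 kJ/mol.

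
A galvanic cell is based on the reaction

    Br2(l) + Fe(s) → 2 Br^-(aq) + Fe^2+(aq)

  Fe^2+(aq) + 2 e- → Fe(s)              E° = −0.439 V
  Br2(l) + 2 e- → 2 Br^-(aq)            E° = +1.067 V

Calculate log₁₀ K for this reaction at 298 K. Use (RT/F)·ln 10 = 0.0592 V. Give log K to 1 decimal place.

log K = 50.9

The Br₂/Br⁻ couple is reduced (cathode); E°cell = +1.067 − (−0.439) = +1.506 V with n = 2.
At equilibrium E = 0, so log K = nE°cell / 0.0592 = (2)(+1.506) / 0.0592 = 50.9.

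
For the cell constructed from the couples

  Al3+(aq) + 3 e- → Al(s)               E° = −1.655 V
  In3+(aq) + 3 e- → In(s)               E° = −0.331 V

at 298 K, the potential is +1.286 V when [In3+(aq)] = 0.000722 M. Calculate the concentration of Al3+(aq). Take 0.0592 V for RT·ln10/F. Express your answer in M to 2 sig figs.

0.061 M

With In³⁺/In at the cathode and Al³⁺/Al at the anode, E°cell = −0.331 − (−1.655) = +1.324 V (n = 3).
Since E = E° − (0.0592/n)·log Q, log Q = n(E° − E)/0.0592 = 1.926.
Balancing electrons gives In3+(aq) + Al(s) → In(s) + Al3+(aq); thus Q = [Al3+(aq)] / [In3+(aq)].
Isolating [Al3+(aq)] in Q = 10^{1.926} yields log [Al3+(aq)] = −1.215, i.e. 0.061 M.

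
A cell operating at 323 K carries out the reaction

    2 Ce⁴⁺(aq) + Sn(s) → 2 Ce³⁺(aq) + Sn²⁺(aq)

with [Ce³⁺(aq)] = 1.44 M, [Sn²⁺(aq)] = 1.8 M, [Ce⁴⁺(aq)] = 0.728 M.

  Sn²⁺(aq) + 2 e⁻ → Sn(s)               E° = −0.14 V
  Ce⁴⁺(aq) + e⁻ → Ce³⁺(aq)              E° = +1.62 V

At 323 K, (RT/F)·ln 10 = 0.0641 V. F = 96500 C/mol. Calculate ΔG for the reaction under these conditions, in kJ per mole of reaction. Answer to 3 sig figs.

E°cell = +1.62 − (−0.14) = +1.76 V; the balanced reaction transfers n = 2 electrons.
The reaction quotient is ([Ce³⁺(aq)]^2·[Sn²⁺(aq)]) / [Ce⁴⁺(aq)]^2 = 7.04; by Nernst, E = +1.76 − (0.0641/2)(0.848) = +1.7328 V.
Finally ΔG = −nFE = −(2)(96500 C/mol)(+1.7328 V) = −334 kJ/mol.

−334 kJ/mol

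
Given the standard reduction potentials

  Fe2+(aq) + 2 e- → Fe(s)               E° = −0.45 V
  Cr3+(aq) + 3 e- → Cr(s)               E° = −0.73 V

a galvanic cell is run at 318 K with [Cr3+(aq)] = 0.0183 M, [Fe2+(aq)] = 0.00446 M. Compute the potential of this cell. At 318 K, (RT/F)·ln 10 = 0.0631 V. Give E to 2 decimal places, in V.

+0.24 V

Since E°(Fe²⁺/Fe) > E°(Cr³⁺/Cr), Fe²⁺/Fe serves as the cathode.
E°cell = E°cat − E°an = −0.45 − (−0.73) = +0.28 V; n = 6.
For the overall reaction 3 Fe2+(aq) + 2 Cr(s) → 3 Fe(s) + 2 Cr3+(aq), Q = [Cr3+(aq)]^2 / [Fe2+(aq)]^3 = 3.77×10^3, giving log Q = 3.577.
By the Nernst equation, E = +0.28 − (0.0631/6)·(3.577) = +0.24 V.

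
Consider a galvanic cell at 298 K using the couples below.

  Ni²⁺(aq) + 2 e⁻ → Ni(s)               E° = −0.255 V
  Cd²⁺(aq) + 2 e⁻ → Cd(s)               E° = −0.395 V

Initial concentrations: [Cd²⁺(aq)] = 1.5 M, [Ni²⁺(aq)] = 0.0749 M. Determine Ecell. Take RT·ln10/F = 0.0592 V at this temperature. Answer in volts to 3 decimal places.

+0.101 V

The Ni²⁺/Ni couple has the more positive E°, so it is the cathode; Cd²⁺/Cd is the anode.
E°cell = −0.255 − (−0.395) = +0.140 V, with n = 2 electrons transferred.
Balancing gives Ni²⁺(aq) + Cd(s) → Ni(s) + Cd²⁺(aq); hence Q = [Cd²⁺(aq)] / [Ni²⁺(aq)] = 20 (log Q = 1.302).
Applying E = E° − (RT ln10/nF)·log Q gives +0.140 − (0.0592/2)(1.302) = +0.101 V.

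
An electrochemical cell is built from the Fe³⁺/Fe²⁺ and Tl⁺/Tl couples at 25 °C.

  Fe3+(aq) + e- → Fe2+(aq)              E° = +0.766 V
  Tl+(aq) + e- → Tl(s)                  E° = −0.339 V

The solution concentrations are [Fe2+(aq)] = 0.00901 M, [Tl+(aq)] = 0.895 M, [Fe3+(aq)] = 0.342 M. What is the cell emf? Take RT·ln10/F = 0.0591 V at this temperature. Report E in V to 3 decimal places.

+1.201 V

Fe³⁺/Fe²⁺ is reduced (cathode, E° = +0.766 V) and Tl⁺/Tl is oxidized (anode).
E°cell = E°cat − E°an = +0.766 − (−0.339) = +1.105 V; n = 1.
The balanced reaction is Fe3+(aq) + Tl(s) → Fe2+(aq) + Tl+(aq), so Q = ([Fe2+(aq)]·[Tl+(aq)]) / [Fe3+(aq)] = 0.0236 and log Q = −1.627.
By the Nernst equation, E = +1.105 − (0.0591/1)·(−1.627) = +1.201 V.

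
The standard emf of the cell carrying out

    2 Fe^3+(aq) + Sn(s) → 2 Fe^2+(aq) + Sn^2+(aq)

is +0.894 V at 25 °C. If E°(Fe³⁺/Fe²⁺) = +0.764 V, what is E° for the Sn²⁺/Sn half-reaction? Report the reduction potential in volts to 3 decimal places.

In the reaction as written the Fe³⁺/Fe²⁺ couple is reduced (cathode) and Sn²⁺/Sn is oxidized (anode), so E°cell = E°(Fe³⁺/Fe²⁺) − E°(Sn²⁺/Sn).
E°(Sn²⁺/Sn) = E°(cathode) − E°cell = +0.764 − (+0.894) = −0.130 V.

−0.130 V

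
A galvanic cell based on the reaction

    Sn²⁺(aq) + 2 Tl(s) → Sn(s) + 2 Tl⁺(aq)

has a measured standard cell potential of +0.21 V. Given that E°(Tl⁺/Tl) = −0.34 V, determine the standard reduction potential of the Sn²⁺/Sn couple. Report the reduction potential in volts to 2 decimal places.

−0.13 V

In the reaction as written the Sn²⁺/Sn couple is reduced (cathode) and Tl⁺/Tl is oxidized (anode), so E°cell = E°(Sn²⁺/Sn) − E°(Tl⁺/Tl).
E°(Sn²⁺/Sn) = E°cell + E°(anode) = +0.21 + (−0.34) = −0.13 V.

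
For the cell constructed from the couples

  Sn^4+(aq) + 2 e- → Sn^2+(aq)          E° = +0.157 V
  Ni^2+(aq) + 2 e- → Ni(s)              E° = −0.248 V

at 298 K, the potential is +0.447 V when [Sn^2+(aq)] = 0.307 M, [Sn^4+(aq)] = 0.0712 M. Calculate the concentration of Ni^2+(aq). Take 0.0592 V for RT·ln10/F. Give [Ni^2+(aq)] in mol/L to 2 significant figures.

With Sn⁴⁺/Sn²⁺ at the cathode and Ni²⁺/Ni at the anode, E°cell = +0.157 − (−0.248) = +0.405 V (n = 2).
Rearranging E = E° − (0.0592/n)·log Q gives log Q = 2(+0.405 − (+0.447))/0.0592 = −1.419.
The balanced reaction is Sn^4+(aq) + Ni(s) → Sn^2+(aq) + Ni^2+(aq), so Q = ([Sn^2+(aq)]·[Ni^2+(aq)]) / [Sn^4+(aq)].
Isolating [Ni^2+(aq)] in Q = 10^{−1.419} yields log [Ni^2+(aq)] = −2.054, i.e. 0.0088 M.

0.0088 M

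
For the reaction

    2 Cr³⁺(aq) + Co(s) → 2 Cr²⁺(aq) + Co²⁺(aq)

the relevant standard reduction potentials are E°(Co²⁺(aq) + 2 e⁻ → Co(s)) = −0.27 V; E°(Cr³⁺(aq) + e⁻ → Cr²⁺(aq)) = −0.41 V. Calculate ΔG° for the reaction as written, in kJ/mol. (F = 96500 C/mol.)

In the reaction as written Cr³⁺(aq) is reduced, so the Cr³⁺/Cr²⁺ couple is the cathode and Co²⁺/Co is the anode.
E°cell = −0.41 − (−0.27) = −0.14 V; balancing electrons gives n = 2.
ΔG° = −nFE°cell = −(2)(96500)(−0.14) J/mol = +27.0 kJ/mol.

+27.0 kJ/mol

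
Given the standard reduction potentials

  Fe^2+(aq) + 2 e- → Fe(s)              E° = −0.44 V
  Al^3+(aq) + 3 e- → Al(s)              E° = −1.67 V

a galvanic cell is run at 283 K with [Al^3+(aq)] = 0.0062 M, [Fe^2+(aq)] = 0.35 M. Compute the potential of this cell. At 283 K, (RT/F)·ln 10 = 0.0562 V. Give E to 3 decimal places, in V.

The Fe²⁺/Fe couple has the more positive E°, so it is the cathode; Al³⁺/Al is the anode.
E°cell = E°cat − E°an = −0.44 − (−1.67) = +1.23 V; n = 6.
For the overall reaction 3 Fe^2+(aq) + 2 Al(s) → 3 Fe(s) + 2 Al^3+(aq), Q = [Al^3+(aq)]^2 / [Fe^2+(aq)]^3 = 0.000897, giving log Q = −3.047.
Applying E = E° − (RT ln10/nF)·log Q gives +1.23 − (0.0562/6)(−3.047) = +1.259 V.

+1.259 V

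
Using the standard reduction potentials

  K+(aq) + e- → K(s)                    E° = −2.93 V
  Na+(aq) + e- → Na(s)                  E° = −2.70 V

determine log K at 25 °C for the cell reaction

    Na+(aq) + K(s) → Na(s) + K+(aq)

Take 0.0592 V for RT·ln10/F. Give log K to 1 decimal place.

log K = 3.9

The Na⁺/Na couple is reduced (cathode); E°cell = −2.70 − (−2.93) = +0.23 V with n = 1.
At equilibrium E = 0, so log K = nE°cell / 0.0592 = (1)(+0.23) / 0.0592 = 3.9.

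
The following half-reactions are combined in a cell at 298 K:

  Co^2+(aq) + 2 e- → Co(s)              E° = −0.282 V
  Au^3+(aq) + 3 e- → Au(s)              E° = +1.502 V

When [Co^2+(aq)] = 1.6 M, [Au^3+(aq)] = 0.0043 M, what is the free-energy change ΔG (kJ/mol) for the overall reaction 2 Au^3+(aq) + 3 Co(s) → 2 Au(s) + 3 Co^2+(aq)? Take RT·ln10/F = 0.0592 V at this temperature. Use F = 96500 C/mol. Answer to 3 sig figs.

With Au³⁺/Au reduced at the cathode, E°cell = +1.502 − (−0.282) = +1.784 V and n = 6.
Here Q = [Co^2+(aq)]^3 / [Au^3+(aq)]^2 = 2.22×10^5 (log Q = 5.345), giving E = +1.784 − (0.0592/6)·(5.345) = +1.7313 V.
Finally ΔG = −nFE = −(6)(96500 C/mol)(+1.7313 V) = −1000 kJ/mol.

−1000 kJ/mol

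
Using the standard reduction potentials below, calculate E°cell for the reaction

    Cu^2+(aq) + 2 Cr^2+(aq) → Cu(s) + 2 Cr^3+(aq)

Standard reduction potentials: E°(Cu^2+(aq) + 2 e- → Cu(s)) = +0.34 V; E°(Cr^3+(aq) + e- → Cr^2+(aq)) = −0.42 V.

+0.76 V

In the reaction as written, Cu^2+(aq) is reduced (cathode) and Cr^3+(aq) is produced by oxidation at the anode.
E°cell = E°(cathode) − E°(anode) = +0.34 − (−0.42) = +0.76 V.
The positive value indicates the reaction is spontaneous as written.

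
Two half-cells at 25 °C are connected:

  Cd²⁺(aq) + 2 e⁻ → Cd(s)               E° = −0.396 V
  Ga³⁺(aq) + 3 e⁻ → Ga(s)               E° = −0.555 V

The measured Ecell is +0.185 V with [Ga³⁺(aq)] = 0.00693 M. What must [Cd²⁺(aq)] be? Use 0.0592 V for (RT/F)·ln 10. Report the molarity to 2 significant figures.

With Cd²⁺/Cd at the cathode and Ga³⁺/Ga at the anode, E°cell = −0.396 − (−0.555) = +0.159 V (n = 6).
From the Nernst equation, log Q = n(E° − E)/0.0592 = 6·(+0.159 − (+0.185))/0.0592 = −2.635.
For 3 Cd²⁺(aq) + 2 Ga(s) → 3 Cd(s) + 2 Ga³⁺(aq), the reaction quotient is Q = [Ga³⁺(aq)]^2 / [Cd²⁺(aq)]^3.
Solving for the unknown gives log [Cd²⁺(aq)] = −0.561, so [Cd²⁺(aq)] ≈ 0.27 M.

0.27 M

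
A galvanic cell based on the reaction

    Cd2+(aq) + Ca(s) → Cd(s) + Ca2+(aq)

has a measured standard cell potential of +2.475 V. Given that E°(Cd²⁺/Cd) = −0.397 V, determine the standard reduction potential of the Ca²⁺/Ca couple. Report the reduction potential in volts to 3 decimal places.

−2.872 V

In the reaction as written the Cd²⁺/Cd couple is reduced (cathode) and Ca²⁺/Ca is oxidized (anode), so E°cell = E°(Cd²⁺/Cd) − E°(Ca²⁺/Ca).
E°(Ca²⁺/Ca) = E°(cathode) − E°cell = −0.397 − (+2.475) = −2.872 V.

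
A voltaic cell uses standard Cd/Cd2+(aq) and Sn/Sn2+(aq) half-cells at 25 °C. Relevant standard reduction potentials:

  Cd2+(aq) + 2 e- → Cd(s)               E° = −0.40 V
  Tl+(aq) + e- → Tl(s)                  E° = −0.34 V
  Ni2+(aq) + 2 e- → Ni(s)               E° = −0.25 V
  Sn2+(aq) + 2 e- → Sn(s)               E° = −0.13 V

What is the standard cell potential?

Of the two couples in this cell, the one with the more positive reduction potential is reduced at the cathode: here that is Sn²⁺/Sn (−0.13 V); Cd²⁺/Cd (−0.40 V) is the anode.
E°cell = E°(cathode) − E°(anode) = −0.13 − (−0.40) = +0.27 V.

+0.27 V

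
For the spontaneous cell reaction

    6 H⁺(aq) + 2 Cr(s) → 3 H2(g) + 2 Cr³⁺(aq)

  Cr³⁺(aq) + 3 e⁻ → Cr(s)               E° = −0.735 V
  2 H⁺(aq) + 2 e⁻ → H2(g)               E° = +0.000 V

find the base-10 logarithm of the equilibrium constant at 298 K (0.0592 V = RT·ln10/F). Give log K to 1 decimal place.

log K = 74.5

The 2H⁺/H₂ couple is reduced (cathode); E°cell = +0.000 − (−0.735) = +0.735 V with n = 6.
At equilibrium E = 0, so log K = nE°cell / 0.0592 = (6)(+0.735) / 0.0592 = 74.5.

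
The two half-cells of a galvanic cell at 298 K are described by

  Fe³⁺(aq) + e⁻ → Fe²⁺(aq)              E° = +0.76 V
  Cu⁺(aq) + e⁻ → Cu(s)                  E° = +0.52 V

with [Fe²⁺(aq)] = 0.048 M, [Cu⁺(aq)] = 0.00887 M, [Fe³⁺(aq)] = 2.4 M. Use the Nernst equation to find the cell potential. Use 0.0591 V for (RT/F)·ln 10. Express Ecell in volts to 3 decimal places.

+0.462 V

Fe³⁺/Fe²⁺ is reduced (cathode, E° = +0.76 V) and Cu⁺/Cu is oxidized (anode).
E°cell = E°cat − E°an = +0.76 − (+0.52) = +0.24 V; n = 1.
Balancing gives Fe³⁺(aq) + Cu(s) → Fe²⁺(aq) + Cu⁺(aq); hence Q = ([Fe²⁺(aq)]·[Cu⁺(aq)]) / [Fe³⁺(aq)] = 0.000177 (log Q = −3.751).
By the Nernst equation, E = +0.24 − (0.0591/1)·(−3.751) = +0.462 V.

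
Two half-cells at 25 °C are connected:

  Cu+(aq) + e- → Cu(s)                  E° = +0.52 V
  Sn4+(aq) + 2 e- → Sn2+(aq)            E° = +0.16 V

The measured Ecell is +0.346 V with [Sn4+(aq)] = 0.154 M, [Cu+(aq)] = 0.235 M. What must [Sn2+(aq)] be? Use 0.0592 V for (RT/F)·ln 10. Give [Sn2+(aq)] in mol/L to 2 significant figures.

0.94 M

With Cu⁺/Cu at the cathode and Sn⁴⁺/Sn²⁺ at the anode, E°cell = +0.52 − (+0.16) = +0.36 V (n = 2).
Rearranging E = E° − (0.0592/n)·log Q gives log Q = 2(+0.36 − (+0.346))/0.0592 = 0.473.
The balanced reaction is 2 Cu+(aq) + Sn2+(aq) → 2 Cu(s) + Sn4+(aq), so Q = [Sn4+(aq)] / ([Cu+(aq)]^2·[Sn2+(aq)]).
Substituting the known concentrations and solving, log [Sn2+(aq)] = −0.028 and [Sn2+(aq)] = 0.94 M.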